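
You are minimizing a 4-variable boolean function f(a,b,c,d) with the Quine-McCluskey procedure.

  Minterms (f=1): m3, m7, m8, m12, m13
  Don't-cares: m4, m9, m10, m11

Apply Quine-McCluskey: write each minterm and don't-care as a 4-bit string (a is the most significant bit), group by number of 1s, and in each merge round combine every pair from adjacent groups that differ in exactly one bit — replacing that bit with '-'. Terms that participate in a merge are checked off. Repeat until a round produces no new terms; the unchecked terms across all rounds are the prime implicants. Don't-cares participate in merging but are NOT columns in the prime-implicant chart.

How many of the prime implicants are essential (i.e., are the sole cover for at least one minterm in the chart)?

[col 0] 0011*, 0100*, 0111*, 1000*, 1001*, 1010*, 1011*, 1100*, 1101*
[col 1] -011, -100, 0-11, 1-00*, 1-01*, 10-0*, 10-1*, 100-*, 101-*, 110-*
[col 2] 1-0-, 10--
Prime implicants: -011, -100, 0-11, 1-0-, 10--
PI chart (minterm → PIs covering it):
  3 | -011,0-11
  7 | 0-11  (sole → essential)
  8 | 1-0-,10--
  12 | -100,1-0-
  13 | 1-0-  (sole → essential)
Essential prime implicants: 0-11, 1-0-

2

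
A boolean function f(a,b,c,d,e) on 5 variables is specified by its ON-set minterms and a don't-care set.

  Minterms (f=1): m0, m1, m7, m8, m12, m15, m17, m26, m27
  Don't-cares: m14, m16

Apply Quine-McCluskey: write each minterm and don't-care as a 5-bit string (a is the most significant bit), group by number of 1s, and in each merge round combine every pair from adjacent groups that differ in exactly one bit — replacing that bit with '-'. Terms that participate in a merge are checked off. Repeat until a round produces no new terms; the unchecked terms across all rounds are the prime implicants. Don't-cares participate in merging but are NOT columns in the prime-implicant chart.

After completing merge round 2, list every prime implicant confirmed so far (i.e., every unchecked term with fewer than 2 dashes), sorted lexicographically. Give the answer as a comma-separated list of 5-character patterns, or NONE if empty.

0-000, 0-111, 01-00, 011-0, 0111-, 1101-

size-2^0 implicants → 00000(✓)  00001(✓)  00111(✓)  01000(✓)  01100(✓)  01110(✓)  01111(✓)  10000(✓)  10001(✓)  11010(✓)  11011(✓)
size-2^1 implicants → -0000(✓)  -0001(✓)  0-000  0-111  0000-(✓)  01-00  011-0  0111-  1000-(✓)  1101-
size-2^2 implicants → -000-
Unchecked terms (primes): -000-, 0-000, 0-111, 01-00, 011-0, 0111-, 1101-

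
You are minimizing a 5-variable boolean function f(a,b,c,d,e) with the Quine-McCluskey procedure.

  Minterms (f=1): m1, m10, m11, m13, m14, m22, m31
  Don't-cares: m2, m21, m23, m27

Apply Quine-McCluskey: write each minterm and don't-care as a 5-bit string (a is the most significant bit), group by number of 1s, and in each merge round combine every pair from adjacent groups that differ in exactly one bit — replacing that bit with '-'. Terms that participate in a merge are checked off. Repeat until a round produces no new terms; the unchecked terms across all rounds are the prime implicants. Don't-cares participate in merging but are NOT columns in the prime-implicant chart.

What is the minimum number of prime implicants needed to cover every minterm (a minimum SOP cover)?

[col 0] 00001, 00010*, 01010*, 01011*, 01101, 01110*, 10101*, 10110*, 10111*, 11011*, 11111*
[col 1] -1011, 0-010, 01-10, 0101-, 1-111, 101-1, 1011-, 11-11
Prime implicants: -1011, 0-010, 00001, 01-10, 0101-, 01101, 1-111, 101-1, 1011-, 11-11
PI chart (minterm → PIs covering it):
  1 | 00001  (sole → essential)
  10 | 0-010,01-10,0101-
  11 | -1011,0101-
  13 | 01101  (sole → essential)
  14 | 01-10  (sole → essential)
  22 | 1011-  (sole → essential)
  31 | 1-111,11-11
Essential prime implicants: 00001, 01-10, 01101, 1011-
Petrick residual → -1011, 1-111
Minimum SOP uses 6 PIs: bc'de + a'b'c'd'e + a'bde' + a'bcd'e + acde + ab'cd

6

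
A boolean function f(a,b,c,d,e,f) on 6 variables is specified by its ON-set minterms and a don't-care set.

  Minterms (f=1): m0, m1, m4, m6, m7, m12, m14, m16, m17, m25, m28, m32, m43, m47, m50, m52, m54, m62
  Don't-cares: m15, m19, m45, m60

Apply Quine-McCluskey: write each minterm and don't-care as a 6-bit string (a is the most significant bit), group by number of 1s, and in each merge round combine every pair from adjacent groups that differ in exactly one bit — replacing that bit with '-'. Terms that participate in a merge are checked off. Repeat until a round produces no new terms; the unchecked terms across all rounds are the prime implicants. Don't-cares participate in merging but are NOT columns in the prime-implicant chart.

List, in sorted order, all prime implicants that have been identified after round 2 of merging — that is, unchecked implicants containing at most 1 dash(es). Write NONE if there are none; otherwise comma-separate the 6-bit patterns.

Round 0: 000000✓ 000001✓ 000100✓ 000110✓ 000111✓ 001100✓ 001110✓ 001111✓ 010000✓ 010001✓ 010011✓ 011001✓ 011100✓ 100000✓ 101011✓ 101101✓ 101111✓ 110010✓ 110100✓ 110110✓ 111100✓ 111110✓
Round 1: -00000 -01111 -11100 0-0000✓ 0-0001✓ 0-1100 00-100✓ 00-110✓ 00-111✓ 000-00 00000-✓ 0001-0✓ 00011-✓ 0011-0✓ 00111-✓ 01-001 0100-1 01000-✓ 101-11 1011-1 11-100✓ 11-110✓ 110-10 1101-0✓ 1111-0✓
Round 2: 0-000- 00-1-0 00-11- 11-1-0
PIs = {-00000, -01111, -11100, 0-000-, 0-1100, 00-1-0, 00-11-, 000-00, 01-001, 0100-1, 101-11, 1011-1, 11-1-0, 110-10}

-00000, -01111, -11100, 0-1100, 000-00, 01-001, 0100-1, 101-11, 1011-1, 110-10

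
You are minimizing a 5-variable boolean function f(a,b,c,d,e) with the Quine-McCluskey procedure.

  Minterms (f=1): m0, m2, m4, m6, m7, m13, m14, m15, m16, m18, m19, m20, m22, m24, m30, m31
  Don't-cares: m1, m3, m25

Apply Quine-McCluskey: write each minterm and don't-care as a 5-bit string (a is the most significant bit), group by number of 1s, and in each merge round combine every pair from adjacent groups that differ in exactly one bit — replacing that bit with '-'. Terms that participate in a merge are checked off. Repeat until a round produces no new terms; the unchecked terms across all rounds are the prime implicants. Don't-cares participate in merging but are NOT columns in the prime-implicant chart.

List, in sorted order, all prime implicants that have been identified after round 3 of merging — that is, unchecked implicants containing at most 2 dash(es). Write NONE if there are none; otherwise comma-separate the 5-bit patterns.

--110, -001-, -111-, 0-11-, 00-1-, 000--, 011-1, 1-000, 1100-

size-2^0 implicants → 00000(✓)  00001(✓)  00010(✓)  00011(✓)  00100(✓)  00110(✓)  00111(✓)  01101(✓)  01110(✓)  01111(✓)  10000(✓)  10010(✓)  10011(✓)  10100(✓)  10110(✓)  11000(✓)  11001(✓)  11110(✓)  11111(✓)
size-2^1 implicants → -0000(✓)  -0010(✓)  -0011(✓)  -0100(✓)  -0110(✓)  -1110(✓)  -1111(✓)  0-110(✓)  0-111(✓)  00-00(✓)  00-10(✓)  00-11(✓)  000-0(✓)  000-1(✓)  0000-(✓)  0001-(✓)  001-0(✓)  0011-(✓)  011-1  0111-(✓)  1-000  1-110(✓)  10-00(✓)  10-10(✓)  100-0(✓)  1001-(✓)  101-0(✓)  1100-  1111-(✓)
size-2^2 implicants → --110  -0-00(✓)  -0-10(✓)  -00-0(✓)  -001-  -01-0(✓)  -111-  0-11-  00--0(✓)  00-1-  000--  10--0(✓)
size-2^3 implicants → -0--0
Unchecked terms (primes): --110, -0--0, -001-, -111-, 0-11-, 00-1-, 000--, 011-1, 1-000, 1100-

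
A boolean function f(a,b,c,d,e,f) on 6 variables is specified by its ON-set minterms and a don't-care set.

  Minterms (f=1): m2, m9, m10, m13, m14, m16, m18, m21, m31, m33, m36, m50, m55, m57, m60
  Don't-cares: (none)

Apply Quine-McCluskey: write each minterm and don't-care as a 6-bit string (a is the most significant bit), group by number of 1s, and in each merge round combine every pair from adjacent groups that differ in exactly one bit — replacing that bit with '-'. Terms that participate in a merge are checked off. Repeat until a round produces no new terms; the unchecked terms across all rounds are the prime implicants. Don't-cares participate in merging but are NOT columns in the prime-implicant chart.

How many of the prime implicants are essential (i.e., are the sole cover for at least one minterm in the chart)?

11

Round 0: 000010✓ 001001✓ 001010✓ 001101✓ 001110✓ 010000✓ 010010✓ 010101 011111 100001 100100 110010✓ 110111 111001 111100
Round 1: -10010 0-0010 00-010 001-01 001-10 0100-0
PIs = {-10010, 0-0010, 00-010, 001-01, 001-10, 0100-0, 010101, 011111, 100001, 100100, 110111, 111001, 111100}
Coverage chart:
  m2: 0-0010,00-010
  m9: 001-01 ←essential
  m10: 00-010,001-10
  m13: 001-01 ←essential
  m14: 001-10 ←essential
  m16: 0100-0 ←essential
  m18: -10010,0-0010,0100-0
  m21: 010101 ←essential
  m31: 011111 ←essential
  m33: 100001 ←essential
  m36: 100100 ←essential
  m50: -10010 ←essential
  m55: 110111 ←essential
  m57: 111001 ←essential
  m60: 111100 ←essential
Essential: -10010, 001-01, 001-10, 0100-0, 010101, 011111, 100001, 100100, 110111, 111001, 111100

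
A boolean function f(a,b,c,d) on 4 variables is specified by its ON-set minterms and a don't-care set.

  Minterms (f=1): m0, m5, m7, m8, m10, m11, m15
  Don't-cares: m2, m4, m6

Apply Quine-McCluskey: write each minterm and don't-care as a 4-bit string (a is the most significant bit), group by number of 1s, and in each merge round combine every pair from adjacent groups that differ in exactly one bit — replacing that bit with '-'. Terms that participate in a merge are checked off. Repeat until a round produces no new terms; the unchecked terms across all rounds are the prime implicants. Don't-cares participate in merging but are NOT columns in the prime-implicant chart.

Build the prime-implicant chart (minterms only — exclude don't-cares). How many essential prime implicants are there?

2

Round 0: 0000✓ 0010✓ 0100✓ 0101✓ 0110✓ 0111✓ 1000✓ 1010✓ 1011✓ 1111✓
Round 1: -000✓ -010✓ -111 0-00✓ 0-10✓ 00-0✓ 01-0✓ 01-1✓ 010-✓ 011-✓ 1-11 10-0✓ 101-
Round 2: -0-0 0--0 01--
PIs = {-0-0, -111, 0--0, 01--, 1-11, 101-}
Coverage chart:
  m0: -0-0,0--0
  m5: 01-- ←essential
  m7: -111,01--
  m8: -0-0 ←essential
  m10: -0-0,101-
  m11: 1-11,101-
  m15: -111,1-11
Essential: -0-0, 01--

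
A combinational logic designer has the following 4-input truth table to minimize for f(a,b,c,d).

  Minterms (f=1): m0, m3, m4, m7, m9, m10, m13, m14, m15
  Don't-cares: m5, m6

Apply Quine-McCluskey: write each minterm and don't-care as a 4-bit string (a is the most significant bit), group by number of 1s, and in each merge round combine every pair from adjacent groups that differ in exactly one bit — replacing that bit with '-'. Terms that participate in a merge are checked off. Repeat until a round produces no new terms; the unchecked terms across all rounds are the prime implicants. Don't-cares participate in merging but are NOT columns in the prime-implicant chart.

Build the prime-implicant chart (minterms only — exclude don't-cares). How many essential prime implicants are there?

[col 0] 0000*, 0011*, 0100*, 0101*, 0110*, 0111*, 1001*, 1010*, 1101*, 1110*, 1111*
[col 1] -101*, -110*, -111*, 0-00, 0-11, 01-0*, 01-1*, 010-*, 011-*, 1-01, 1-10, 11-1*, 111-*
[col 2] -1-1, -11-, 01--
Prime implicants: -1-1, -11-, 0-00, 0-11, 01--, 1-01, 1-10
PI chart (minterm → PIs covering it):
  0 | 0-00  (sole → essential)
  3 | 0-11  (sole → essential)
  4 | 0-00,01--
  7 | -1-1,-11-,0-11,01--
  9 | 1-01  (sole → essential)
  10 | 1-10  (sole → essential)
  13 | -1-1,1-01
  14 | -11-,1-10
  15 | -1-1,-11-
Essential prime implicants: 0-00, 0-11, 1-01, 1-10

4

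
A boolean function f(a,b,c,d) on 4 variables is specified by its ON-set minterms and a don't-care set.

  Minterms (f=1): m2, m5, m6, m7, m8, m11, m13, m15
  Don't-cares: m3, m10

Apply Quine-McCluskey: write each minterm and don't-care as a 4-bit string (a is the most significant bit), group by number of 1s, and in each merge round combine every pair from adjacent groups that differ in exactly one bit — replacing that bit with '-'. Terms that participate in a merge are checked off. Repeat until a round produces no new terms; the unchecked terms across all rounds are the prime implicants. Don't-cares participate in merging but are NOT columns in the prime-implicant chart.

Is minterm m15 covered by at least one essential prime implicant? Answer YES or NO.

YES

Round 0: 0010✓ 0011✓ 0101✓ 0110✓ 0111✓ 1000✓ 1010✓ 1011✓ 1101✓ 1111✓
Round 1: -010✓ -011✓ -101✓ -111✓ 0-10✓ 0-11✓ 001-✓ 01-1✓ 011-✓ 1-11✓ 10-0 101-✓ 11-1✓
Round 2: --11 -01- -1-1 0-1-
PIs = {--11, -01-, -1-1, 0-1-, 10-0}
Coverage chart:
  m2: -01-,0-1-
  m5: -1-1 ←essential
  m6: 0-1- ←essential
  m7: --11,-1-1,0-1-
  m8: 10-0 ←essential
  m11: --11,-01-
  m13: -1-1 ←essential
  m15: --11,-1-1
Essential: -1-1, 0-1-, 10-0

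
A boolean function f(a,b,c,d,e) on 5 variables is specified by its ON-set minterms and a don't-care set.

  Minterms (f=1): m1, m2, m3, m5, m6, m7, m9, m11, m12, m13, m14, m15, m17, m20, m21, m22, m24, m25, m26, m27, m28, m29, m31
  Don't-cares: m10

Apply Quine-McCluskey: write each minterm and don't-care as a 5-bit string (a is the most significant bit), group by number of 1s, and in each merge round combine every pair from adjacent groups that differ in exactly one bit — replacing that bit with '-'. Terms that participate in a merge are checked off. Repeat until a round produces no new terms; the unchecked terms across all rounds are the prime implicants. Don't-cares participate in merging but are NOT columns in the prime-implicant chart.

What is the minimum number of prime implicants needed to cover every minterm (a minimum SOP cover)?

6

size-2^0 implicants → 00001(✓)  00010(✓)  00011(✓)  00101(✓)  00110(✓)  00111(✓)  01001(✓)  01010(✓)  01011(✓)  01100(✓)  01101(✓)  01110(✓)  01111(✓)  10001(✓)  10100(✓)  10101(✓)  10110(✓)  11000(✓)  11001(✓)  11010(✓)  11011(✓)  11100(✓)  11101(✓)  11111(✓)
size-2^1 implicants → -0001(✓)  -0101(✓)  -0110  -1001(✓)  -1010(✓)  -1011(✓)  -1100(✓)  -1101(✓)  -1111(✓)  0-001(✓)  0-010(✓)  0-011(✓)  0-101(✓)  0-110(✓)  0-111(✓)  00-01(✓)  00-10(✓)  00-11(✓)  000-1(✓)  0001-(✓)  001-1(✓)  0011-(✓)  01-01(✓)  01-10(✓)  01-11(✓)  010-1(✓)  0101-(✓)  011-0(✓)  011-1(✓)  0110-(✓)  0111-(✓)  1-001(✓)  1-100(✓)  1-101(✓)  10-01(✓)  101-0  1010-(✓)  11-00(✓)  11-01(✓)  11-11(✓)  110-0(✓)  110-1(✓)  1100-(✓)  1101-(✓)  111-1(✓)  1110-(✓)
size-2^2 implicants → --001(✓)  --101(✓)  -0-01(✓)  -1-01(✓)  -1-11(✓)  -10-1(✓)  -101-  -11-1(✓)  -110-  0--01(✓)  0--10(✓)  0--11(✓)  0-0-1(✓)  0-01-(✓)  0-1-1(✓)  0-11-(✓)  00--1(✓)  00-1-(✓)  01--1(✓)  01-1-(✓)  011--  1--01(✓)  1-10-  11--1(✓)  11-0-  110--
size-2^3 implicants → ---01  -1--1  0---1  0--1-
Unchecked terms (primes): ---01, -0110, -1--1, -101-, -110-, 0---1, 0--1-, 011--, 1-10-, 101-0, 11-0-, 110--
Minterm coverage:
  m1 ⊆ ---01,0---1
  m2 ⊆ 0--1- [E]
  m3 ⊆ 0---1,0--1-
  m5 ⊆ ---01,0---1
  m6 ⊆ -0110,0--1-
  m7 ⊆ 0---1,0--1-
  m9 ⊆ ---01,-1--1,0---1
  m11 ⊆ -1--1,-101-,0---1,0--1-
  m12 ⊆ -110-,011--
  m13 ⊆ ---01,-1--1,-110-,0---1,011--
  m14 ⊆ 0--1-,011--
  m15 ⊆ -1--1,0---1,0--1-,011--
  m17 ⊆ ---01 [E]
  m20 ⊆ 1-10-,101-0
  m21 ⊆ ---01,1-10-
  m22 ⊆ -0110,101-0
  m24 ⊆ 11-0-,110--
  m25 ⊆ ---01,-1--1,11-0-,110--
  m26 ⊆ -101-,110--
  m27 ⊆ -1--1,-101-,110--
  m28 ⊆ -110-,1-10-,11-0-
  m29 ⊆ ---01,-1--1,-110-,1-10-,11-0-
  m31 ⊆ -1--1 [E]
E = {---01, -1--1, 0--1-}
Petrick residual → -110-, 101-0, 110--
Cover = d'e + be + bcd' + a'd + ab'ce' + abc'  |cover|=6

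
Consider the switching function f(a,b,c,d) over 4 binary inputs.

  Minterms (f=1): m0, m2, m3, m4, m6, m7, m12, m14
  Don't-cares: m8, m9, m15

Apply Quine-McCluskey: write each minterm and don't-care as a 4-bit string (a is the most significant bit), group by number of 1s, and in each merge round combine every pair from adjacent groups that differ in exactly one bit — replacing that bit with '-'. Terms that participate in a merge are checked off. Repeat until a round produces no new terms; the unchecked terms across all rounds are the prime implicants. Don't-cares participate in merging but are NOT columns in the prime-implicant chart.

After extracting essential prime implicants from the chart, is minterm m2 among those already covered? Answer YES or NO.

[col 0] 0000*, 0010*, 0011*, 0100*, 0110*, 0111*, 1000*, 1001*, 1100*, 1110*, 1111*
[col 1] -000*, -100*, -110*, -111*, 0-00*, 0-10*, 0-11*, 00-0*, 001-*, 01-0*, 011-*, 1-00*, 100-, 11-0*, 111-*
[col 2] --00, -1-0, -11-, 0--0, 0-1-
Prime implicants: --00, -1-0, -11-, 0--0, 0-1-, 100-
PI chart (minterm → PIs covering it):
  0 | --00,0--0
  2 | 0--0,0-1-
  3 | 0-1-  (sole → essential)
  4 | --00,-1-0,0--0
  6 | -1-0,-11-,0--0,0-1-
  7 | -11-,0-1-
  12 | --00,-1-0
  14 | -1-0,-11-
Essential prime implicants: 0-1-

YES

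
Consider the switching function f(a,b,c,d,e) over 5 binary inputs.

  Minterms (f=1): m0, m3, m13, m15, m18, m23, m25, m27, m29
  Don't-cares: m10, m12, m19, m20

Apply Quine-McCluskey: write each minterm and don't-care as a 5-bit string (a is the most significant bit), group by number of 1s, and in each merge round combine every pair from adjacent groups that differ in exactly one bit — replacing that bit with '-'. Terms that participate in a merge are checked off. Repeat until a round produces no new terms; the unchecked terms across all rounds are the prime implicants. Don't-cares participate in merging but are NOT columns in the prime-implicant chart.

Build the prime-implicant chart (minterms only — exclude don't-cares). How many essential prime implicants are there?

5

Round 0: 00000 00011✓ 01010 01100✓ 01101✓ 01111✓ 10010✓ 10011✓ 10100 10111✓ 11001✓ 11011✓ 11101✓
Round 1: -0011 -1101 011-1 0110- 1-011 10-11 1001- 11-01 110-1
PIs = {-0011, -1101, 00000, 01010, 011-1, 0110-, 1-011, 10-11, 1001-, 10100, 11-01, 110-1}
Coverage chart:
  m0: 00000 ←essential
  m3: -0011 ←essential
  m13: -1101,011-1,0110-
  m15: 011-1 ←essential
  m18: 1001- ←essential
  m23: 10-11 ←essential
  m25: 11-01,110-1
  m27: 1-011,110-1
  m29: -1101,11-01
Essential: -0011, 00000, 011-1, 10-11, 1001-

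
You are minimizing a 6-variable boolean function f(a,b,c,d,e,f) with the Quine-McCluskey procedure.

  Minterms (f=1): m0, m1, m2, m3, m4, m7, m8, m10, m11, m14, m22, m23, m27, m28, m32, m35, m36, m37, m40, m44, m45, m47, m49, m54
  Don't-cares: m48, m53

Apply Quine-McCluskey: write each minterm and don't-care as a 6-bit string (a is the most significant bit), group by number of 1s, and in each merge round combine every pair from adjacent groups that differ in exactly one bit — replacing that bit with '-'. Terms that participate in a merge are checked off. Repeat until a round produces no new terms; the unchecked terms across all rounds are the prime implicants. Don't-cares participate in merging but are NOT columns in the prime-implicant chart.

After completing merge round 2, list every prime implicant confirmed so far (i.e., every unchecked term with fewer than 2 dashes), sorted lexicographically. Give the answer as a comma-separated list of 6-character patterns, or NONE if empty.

-00011, -10110, 0-0111, 0-1011, 000-11, 001-10, 01011-, 011100, 1-0000, 1-0101, 1011-1, 110-01, 11000-

size-2^0 implicants → 000000(✓)  000001(✓)  000010(✓)  000011(✓)  000100(✓)  000111(✓)  001000(✓)  001010(✓)  001011(✓)  001110(✓)  010110(✓)  010111(✓)  011011(✓)  011100  100000(✓)  100011(✓)  100100(✓)  100101(✓)  101000(✓)  101100(✓)  101101(✓)  101111(✓)  110000(✓)  110001(✓)  110101(✓)  110110(✓)
size-2^1 implicants → -00000(✓)  -00011  -00100(✓)  -01000(✓)  -10110  0-0111  0-1011  00-000(✓)  00-010(✓)  00-011(✓)  000-00(✓)  000-11  0000-0(✓)  0000-1(✓)  00000-(✓)  00001-(✓)  001-10  0010-0(✓)  00101-(✓)  01011-  1-0000  1-0101  10-000(✓)  10-100(✓)  10-101(✓)  100-00(✓)  10010-(✓)  101-00(✓)  1011-1  10110-(✓)  110-01  11000-
size-2^2 implicants → -0-000  -00-00  00-0-0  00-01-  0000--  10--00  10-10-
Unchecked terms (primes): -0-000, -00-00, -00011, -10110, 0-0111, 0-1011, 00-0-0, 00-01-, 000-11, 0000--, 001-10, 01011-, 011100, 1-0000, 1-0101, 10--00, 10-10-, 1011-1, 110-01, 11000-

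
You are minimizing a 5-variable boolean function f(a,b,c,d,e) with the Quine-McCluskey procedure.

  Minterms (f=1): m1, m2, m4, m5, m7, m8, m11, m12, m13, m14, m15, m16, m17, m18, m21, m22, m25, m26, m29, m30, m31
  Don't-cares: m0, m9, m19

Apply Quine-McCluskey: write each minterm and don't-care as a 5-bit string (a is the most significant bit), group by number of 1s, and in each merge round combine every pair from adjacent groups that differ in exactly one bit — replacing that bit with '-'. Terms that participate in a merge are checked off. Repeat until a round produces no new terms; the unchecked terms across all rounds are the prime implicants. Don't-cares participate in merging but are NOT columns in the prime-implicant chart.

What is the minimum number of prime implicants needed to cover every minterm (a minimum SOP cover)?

7

size-2^0 implicants → 00000(✓)  00001(✓)  00010(✓)  00100(✓)  00101(✓)  00111(✓)  01000(✓)  01001(✓)  01011(✓)  01100(✓)  01101(✓)  01110(✓)  01111(✓)  10000(✓)  10001(✓)  10010(✓)  10011(✓)  10101(✓)  10110(✓)  11001(✓)  11010(✓)  11101(✓)  11110(✓)  11111(✓)
size-2^1 implicants → -0000(✓)  -0001(✓)  -0010(✓)  -0101(✓)  -1001(✓)  -1101(✓)  -1110(✓)  -1111(✓)  0-000(✓)  0-001(✓)  0-100(✓)  0-101(✓)  0-111(✓)  00-00(✓)  00-01(✓)  000-0(✓)  0000-(✓)  001-1(✓)  0010-(✓)  01-00(✓)  01-01(✓)  01-11(✓)  010-1(✓)  0100-(✓)  011-0(✓)  011-1(✓)  0110-(✓)  0111-(✓)  1-001(✓)  1-010(✓)  1-101(✓)  1-110(✓)  10-01(✓)  10-10(✓)  100-0(✓)  100-1(✓)  1000-(✓)  1001-(✓)  11-01(✓)  11-10(✓)  111-1(✓)  1111-(✓)
size-2^2 implicants → --001(✓)  --101(✓)  -0-01(✓)  -00-0  -000-  -1-01(✓)  -11-1  -111-  0--00(✓)  0--01(✓)  0-00-(✓)  0-1-1  0-10-(✓)  00-0-(✓)  01--1  01-0-(✓)  011--  1--01(✓)  1--10  100--
size-2^3 implicants → ---01  0--0-
Unchecked terms (primes): ---01, -00-0, -000-, -11-1, -111-, 0--0-, 0-1-1, 01--1, 011--, 1--10, 100--
Minterm coverage:
  m1 ⊆ ---01,-000-,0--0-
  m2 ⊆ -00-0 [E]
  m4 ⊆ 0--0- [E]
  m5 ⊆ ---01,0--0-,0-1-1
  m7 ⊆ 0-1-1 [E]
  m8 ⊆ 0--0- [E]
  m11 ⊆ 01--1 [E]
  m12 ⊆ 0--0-,011--
  m13 ⊆ ---01,-11-1,0--0-,0-1-1,01--1,011--
  m14 ⊆ -111-,011--
  m15 ⊆ -11-1,-111-,0-1-1,01--1,011--
  m16 ⊆ -00-0,-000-,100--
  m17 ⊆ ---01,-000-,100--
  m18 ⊆ -00-0,1--10,100--
  m21 ⊆ ---01 [E]
  m22 ⊆ 1--10 [E]
  m25 ⊆ ---01 [E]
  m26 ⊆ 1--10 [E]
  m29 ⊆ ---01,-11-1
  m30 ⊆ -111-,1--10
  m31 ⊆ -11-1,-111-
E = {---01, -00-0, 0--0-, 0-1-1, 01--1, 1--10}
Petrick residual → -111-
Cover = d'e + b'c'e' + bcd + a'd' + a'ce + a'be + ade'  |cover|=7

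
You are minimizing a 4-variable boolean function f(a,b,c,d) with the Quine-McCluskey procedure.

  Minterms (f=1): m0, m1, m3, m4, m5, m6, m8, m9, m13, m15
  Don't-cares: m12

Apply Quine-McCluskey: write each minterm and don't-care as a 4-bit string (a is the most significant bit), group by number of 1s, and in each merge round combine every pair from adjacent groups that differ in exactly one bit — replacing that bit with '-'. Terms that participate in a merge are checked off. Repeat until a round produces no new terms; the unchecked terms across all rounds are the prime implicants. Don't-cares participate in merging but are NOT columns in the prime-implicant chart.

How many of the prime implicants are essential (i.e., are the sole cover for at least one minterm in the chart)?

4

size-2^0 implicants → 0000(✓)  0001(✓)  0011(✓)  0100(✓)  0101(✓)  0110(✓)  1000(✓)  1001(✓)  1100(✓)  1101(✓)  1111(✓)
size-2^1 implicants → -000(✓)  -001(✓)  -100(✓)  -101(✓)  0-00(✓)  0-01(✓)  00-1  000-(✓)  01-0  010-(✓)  1-00(✓)  1-01(✓)  100-(✓)  11-1  110-(✓)
size-2^2 implicants → --00(✓)  --01(✓)  -00-(✓)  -10-(✓)  0-0-(✓)  1-0-(✓)
size-2^3 implicants → --0-
Unchecked terms (primes): --0-, 00-1, 01-0, 11-1
Minterm coverage:
  m0 ⊆ --0- [E]
  m1 ⊆ --0-,00-1
  m3 ⊆ 00-1 [E]
  m4 ⊆ --0-,01-0
  m5 ⊆ --0- [E]
  m6 ⊆ 01-0 [E]
  m8 ⊆ --0- [E]
  m9 ⊆ --0- [E]
  m13 ⊆ --0-,11-1
  m15 ⊆ 11-1 [E]
E = {--0-, 00-1, 01-0, 11-1}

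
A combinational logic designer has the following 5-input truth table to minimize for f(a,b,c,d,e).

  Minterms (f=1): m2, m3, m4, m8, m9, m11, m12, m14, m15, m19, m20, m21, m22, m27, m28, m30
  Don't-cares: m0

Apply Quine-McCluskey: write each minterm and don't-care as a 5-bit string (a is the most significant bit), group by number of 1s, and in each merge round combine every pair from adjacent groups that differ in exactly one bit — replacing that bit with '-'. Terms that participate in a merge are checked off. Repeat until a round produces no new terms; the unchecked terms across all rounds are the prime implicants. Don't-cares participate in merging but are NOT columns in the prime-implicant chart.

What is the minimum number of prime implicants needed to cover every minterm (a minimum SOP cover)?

Round 0: 00000✓ 00010✓ 00011✓ 00100✓ 01000✓ 01001✓ 01011✓ 01100✓ 01110✓ 01111✓ 10011✓ 10100✓ 10101✓ 10110✓ 11011✓ 11100✓ 11110✓
Round 1: -0011✓ -0100✓ -1011✓ -1100✓ -1110✓ 0-000✓ 0-011✓ 0-100✓ 00-00✓ 000-0 0001- 01-00✓ 01-11 010-1 0100- 011-0✓ 0111- 1-011✓ 1-100✓ 1-110✓ 101-0✓ 1010- 111-0✓
Round 2: --011 --100 -11-0 0--00 1-1-0
PIs = {--011, --100, -11-0, 0--00, 000-0, 0001-, 01-11, 010-1, 0100-, 0111-, 1-1-0, 1010-}
Coverage chart:
  m2: 000-0,0001-
  m3: --011,0001-
  m4: --100,0--00
  m8: 0--00,0100-
  m9: 010-1,0100-
  m11: --011,01-11,010-1
  m12: --100,-11-0,0--00
  m14: -11-0,0111-
  m15: 01-11,0111-
  m19: --011 ←essential
  m20: --100,1-1-0,1010-
  m21: 1010- ←essential
  m22: 1-1-0 ←essential
  m27: --011 ←essential
  m28: --100,-11-0,1-1-0
  m30: -11-0,1-1-0
Essential: --011, 1-1-0, 1010-
Petrick residual → --100, 000-0, 0100-, 0111-
Min cover (7 terms): c'de + cd'e' + a'b'c'e' + a'bc'd' + a'bcd + ace' + ab'cd'

7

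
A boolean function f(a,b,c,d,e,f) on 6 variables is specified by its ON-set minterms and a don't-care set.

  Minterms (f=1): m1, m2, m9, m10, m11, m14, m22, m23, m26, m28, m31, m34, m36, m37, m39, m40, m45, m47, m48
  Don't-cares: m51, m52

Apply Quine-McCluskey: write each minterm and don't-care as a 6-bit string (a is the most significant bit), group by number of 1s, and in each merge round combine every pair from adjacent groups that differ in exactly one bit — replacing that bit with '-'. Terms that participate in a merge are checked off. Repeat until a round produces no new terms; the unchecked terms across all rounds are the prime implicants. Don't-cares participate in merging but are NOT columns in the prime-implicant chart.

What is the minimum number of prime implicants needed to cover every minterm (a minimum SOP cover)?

Round 0: 000001✓ 000010✓ 001001✓ 001010✓ 001011✓ 001110✓ 010110✓ 010111✓ 011010✓ 011100 011111✓ 100010✓ 100100✓ 100101✓ 100111✓ 101000 101101✓ 101111✓ 110000✓ 110011 110100✓
Round 1: -00010 0-1010 00-001 00-010 001-10 0010-1 00101- 01-111 01011- 1-0100 10-101✓ 10-111✓ 1001-1✓ 10010- 1011-1✓ 110-00
Round 2: 10-1-1
PIs = {-00010, 0-1010, 00-001, 00-010, 001-10, 0010-1, 00101-, 01-111, 01011-, 011100, 1-0100, 10-1-1, 10010-, 101000, 110-00, 110011}
Coverage chart:
  m1: 00-001 ←essential
  m2: -00010,00-010
  m9: 00-001,0010-1
  m10: 0-1010,00-010,001-10,00101-
  m11: 0010-1,00101-
  m14: 001-10 ←essential
  m22: 01011- ←essential
  m23: 01-111,01011-
  m26: 0-1010 ←essential
  m28: 011100 ←essential
  m31: 01-111 ←essential
  m34: -00010 ←essential
  m36: 1-0100,10010-
  m37: 10-1-1,10010-
  m39: 10-1-1 ←essential
  m40: 101000 ←essential
  m45: 10-1-1 ←essential
  m47: 10-1-1 ←essential
  m48: 110-00 ←essential
Essential: -00010, 0-1010, 00-001, 001-10, 01-111, 01011-, 011100, 10-1-1, 101000, 110-00
Petrick residual → 0010-1, 1-0100
Min cover (12 terms): b'c'd'ef' + a'cd'ef' + a'b'd'e'f + a'b'cef' + a'b'cd'f + a'bdef + a'bc'de + a'bcde'f' + ac'de'f' + ab'df + ab'cd'e'f' + abc'e'f'

12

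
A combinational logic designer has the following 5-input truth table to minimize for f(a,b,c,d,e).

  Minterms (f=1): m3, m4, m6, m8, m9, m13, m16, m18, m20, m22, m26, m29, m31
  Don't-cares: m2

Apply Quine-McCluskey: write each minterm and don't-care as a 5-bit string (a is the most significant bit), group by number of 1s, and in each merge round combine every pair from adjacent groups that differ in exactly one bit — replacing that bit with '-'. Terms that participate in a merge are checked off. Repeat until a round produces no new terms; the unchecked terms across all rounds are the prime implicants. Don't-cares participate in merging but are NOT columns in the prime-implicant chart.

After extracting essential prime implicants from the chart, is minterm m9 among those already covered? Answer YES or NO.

YES

Round 0: 00010✓ 00011✓ 00100✓ 00110✓ 01000✓ 01001✓ 01101✓ 10000✓ 10010✓ 10100✓ 10110✓ 11010✓ 11101✓ 11111✓
Round 1: -0010✓ -0100✓ -0110✓ -1101 00-10✓ 0001- 001-0✓ 01-01 0100- 1-010 10-00✓ 10-10✓ 100-0✓ 101-0✓ 111-1
Round 2: -0-10 -01-0 10--0
PIs = {-0-10, -01-0, -1101, 0001-, 01-01, 0100-, 1-010, 10--0, 111-1}
Coverage chart:
  m3: 0001- ←essential
  m4: -01-0 ←essential
  m6: -0-10,-01-0
  m8: 0100- ←essential
  m9: 01-01,0100-
  m13: -1101,01-01
  m16: 10--0 ←essential
  m18: -0-10,1-010,10--0
  m20: -01-0,10--0
  m22: -0-10,-01-0,10--0
  m26: 1-010 ←essential
  m29: -1101,111-1
  m31: 111-1 ←essential
Essential: -01-0, 0001-, 0100-, 1-010, 10--0, 111-1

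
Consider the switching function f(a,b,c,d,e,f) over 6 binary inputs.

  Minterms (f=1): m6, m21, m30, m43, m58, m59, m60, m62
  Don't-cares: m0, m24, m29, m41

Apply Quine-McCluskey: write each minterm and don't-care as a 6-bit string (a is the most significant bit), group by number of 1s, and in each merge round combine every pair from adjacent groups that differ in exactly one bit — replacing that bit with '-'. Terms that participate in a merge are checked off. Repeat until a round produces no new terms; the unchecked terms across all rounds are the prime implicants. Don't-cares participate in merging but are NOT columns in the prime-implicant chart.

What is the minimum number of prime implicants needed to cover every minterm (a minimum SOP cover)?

Round 0: 000000 000110 010101✓ 011000 011101✓ 011110✓ 101001✓ 101011✓ 111010✓ 111011✓ 111100✓ 111110✓
Round 1: -11110 01-101 1-1011 1010-1 111-10 11101- 1111-0
PIs = {-11110, 000000, 000110, 01-101, 011000, 1-1011, 1010-1, 111-10, 11101-, 1111-0}
Coverage chart:
  m6: 000110 ←essential
  m21: 01-101 ←essential
  m30: -11110 ←essential
  m43: 1-1011,1010-1
  m58: 111-10,11101-
  m59: 1-1011,11101-
  m60: 1111-0 ←essential
  m62: -11110,111-10,1111-0
Essential: -11110, 000110, 01-101, 1111-0
Petrick residual → 1-1011, 111-10
Min cover (6 terms): bcdef' + a'b'c'def' + a'bde'f + acd'ef + abcef' + abcdf'

6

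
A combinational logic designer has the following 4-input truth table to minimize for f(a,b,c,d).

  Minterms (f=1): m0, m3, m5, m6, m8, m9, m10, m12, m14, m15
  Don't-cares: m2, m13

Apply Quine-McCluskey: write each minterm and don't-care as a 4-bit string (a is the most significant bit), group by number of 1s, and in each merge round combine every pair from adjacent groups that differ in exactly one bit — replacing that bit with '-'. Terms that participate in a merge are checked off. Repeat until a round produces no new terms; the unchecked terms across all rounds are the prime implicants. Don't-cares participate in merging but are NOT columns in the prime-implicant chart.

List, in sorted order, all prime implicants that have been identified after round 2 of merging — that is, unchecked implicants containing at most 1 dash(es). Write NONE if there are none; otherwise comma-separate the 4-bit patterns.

size-2^0 implicants → 0000(✓)  0010(✓)  0011(✓)  0101(✓)  0110(✓)  1000(✓)  1001(✓)  1010(✓)  1100(✓)  1101(✓)  1110(✓)  1111(✓)
size-2^1 implicants → -000(✓)  -010(✓)  -101  -110(✓)  0-10(✓)  00-0(✓)  001-  1-00(✓)  1-01(✓)  1-10(✓)  10-0(✓)  100-(✓)  11-0(✓)  11-1(✓)  110-(✓)  111-(✓)
size-2^2 implicants → --10  -0-0  1--0  1-0-  11--
Unchecked terms (primes): --10, -0-0, -101, 001-, 1--0, 1-0-, 11--

-101, 001-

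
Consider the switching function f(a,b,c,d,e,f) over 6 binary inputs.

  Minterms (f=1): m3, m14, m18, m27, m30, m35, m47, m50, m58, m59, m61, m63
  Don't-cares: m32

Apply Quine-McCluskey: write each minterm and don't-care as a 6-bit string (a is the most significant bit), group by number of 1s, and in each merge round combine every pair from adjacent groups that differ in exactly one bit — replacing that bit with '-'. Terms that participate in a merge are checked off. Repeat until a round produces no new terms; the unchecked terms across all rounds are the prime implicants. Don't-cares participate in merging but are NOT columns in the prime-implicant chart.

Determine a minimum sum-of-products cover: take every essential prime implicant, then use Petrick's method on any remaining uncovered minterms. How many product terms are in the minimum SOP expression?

7

Round 0: 000011✓ 001110✓ 010010✓ 011011✓ 011110✓ 100000 100011✓ 101111✓ 110010✓ 111010✓ 111011✓ 111101✓ 111111✓
Round 1: -00011 -10010 -11011 0-1110 1-1111 11-010 111-11 11101- 1111-1
PIs = {-00011, -10010, -11011, 0-1110, 1-1111, 100000, 11-010, 111-11, 11101-, 1111-1}
Coverage chart:
  m3: -00011 ←essential
  m14: 0-1110 ←essential
  m18: -10010 ←essential
  m27: -11011 ←essential
  m30: 0-1110 ←essential
  m35: -00011 ←essential
  m47: 1-1111 ←essential
  m50: -10010,11-010
  m58: 11-010,11101-
  m59: -11011,111-11,11101-
  m61: 1111-1 ←essential
  m63: 1-1111,111-11,1111-1
Essential: -00011, -10010, -11011, 0-1110, 1-1111, 1111-1
Petrick residual → 11-010
Min cover (7 terms): b'c'd'ef + bc'd'ef' + bcd'ef + a'cdef' + acdef + abd'ef' + abcdf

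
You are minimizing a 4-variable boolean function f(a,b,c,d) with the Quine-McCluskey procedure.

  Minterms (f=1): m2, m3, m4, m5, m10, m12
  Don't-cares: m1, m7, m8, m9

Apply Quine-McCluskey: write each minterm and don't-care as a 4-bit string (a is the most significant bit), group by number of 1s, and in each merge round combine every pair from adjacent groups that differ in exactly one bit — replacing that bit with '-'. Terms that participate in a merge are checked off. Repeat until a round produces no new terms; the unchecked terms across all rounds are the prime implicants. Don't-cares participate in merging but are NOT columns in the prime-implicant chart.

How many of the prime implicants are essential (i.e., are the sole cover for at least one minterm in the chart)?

Round 0: 0001✓ 0010✓ 0011✓ 0100✓ 0101✓ 0111✓ 1000✓ 1001✓ 1010✓ 1100✓
Round 1: -001 -010 -100 0-01✓ 0-11✓ 00-1✓ 001- 01-1✓ 010- 1-00 10-0 100-
Round 2: 0--1
PIs = {-001, -010, -100, 0--1, 001-, 010-, 1-00, 10-0, 100-}
Coverage chart:
  m2: -010,001-
  m3: 0--1,001-
  m4: -100,010-
  m5: 0--1,010-
  m10: -010,10-0
  m12: -100,1-00
(no essential prime implicants)

0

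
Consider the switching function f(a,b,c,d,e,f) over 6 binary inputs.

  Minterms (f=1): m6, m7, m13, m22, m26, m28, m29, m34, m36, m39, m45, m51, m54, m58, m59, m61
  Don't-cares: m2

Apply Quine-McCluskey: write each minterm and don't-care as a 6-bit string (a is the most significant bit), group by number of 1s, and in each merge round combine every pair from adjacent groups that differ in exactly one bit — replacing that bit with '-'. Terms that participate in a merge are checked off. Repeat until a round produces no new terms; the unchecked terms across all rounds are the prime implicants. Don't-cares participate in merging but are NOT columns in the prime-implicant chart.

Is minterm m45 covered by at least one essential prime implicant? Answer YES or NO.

[col 0] 000010*, 000110*, 000111*, 001101*, 010110*, 011010*, 011100*, 011101*, 100010*, 100100, 100111*, 101101*, 110011*, 110110*, 111010*, 111011*, 111101*
[col 1] -00010, -00111, -01101*, -10110, -11010, -11101*, 0-0110, 0-1101*, 000-10, 00011-, 01110-, 1-1101*, 11-011, 11101-
[col 2] --1101
Prime implicants: --1101, -00010, -00111, -10110, -11010, 0-0110, 000-10, 00011-, 01110-, 100100, 11-011, 11101-
PI chart (minterm → PIs covering it):
  6 | 0-0110,000-10,00011-
  7 | -00111,00011-
  13 | --1101  (sole → essential)
  22 | -10110,0-0110
  26 | -11010  (sole → essential)
  28 | 01110-  (sole → essential)
  29 | --1101,01110-
  34 | -00010  (sole → essential)
  36 | 100100  (sole → essential)
  39 | -00111  (sole → essential)
  45 | --1101  (sole → essential)
  51 | 11-011  (sole → essential)
  54 | -10110  (sole → essential)
  58 | -11010,11101-
  59 | 11-011,11101-
  61 | --1101  (sole → essential)
Essential prime implicants: --1101, -00010, -00111, -10110, -11010, 01110-, 100100, 11-011

YES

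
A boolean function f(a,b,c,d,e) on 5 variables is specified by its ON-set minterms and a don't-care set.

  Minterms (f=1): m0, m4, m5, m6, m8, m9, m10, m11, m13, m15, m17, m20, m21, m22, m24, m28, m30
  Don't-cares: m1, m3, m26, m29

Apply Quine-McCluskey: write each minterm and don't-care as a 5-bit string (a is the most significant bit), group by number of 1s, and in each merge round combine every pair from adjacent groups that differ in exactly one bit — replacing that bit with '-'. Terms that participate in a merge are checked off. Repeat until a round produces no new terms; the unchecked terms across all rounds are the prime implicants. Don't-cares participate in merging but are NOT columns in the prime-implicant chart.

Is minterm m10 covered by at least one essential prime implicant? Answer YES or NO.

NO

[col 0] 00000*, 00001*, 00011*, 00100*, 00101*, 00110*, 01000*, 01001*, 01010*, 01011*, 01101*, 01111*, 10001*, 10100*, 10101*, 10110*, 11000*, 11010*, 11100*, 11101*, 11110*
[col 1] -0001*, -0100*, -0101*, -0110*, -1000*, -1010*, -1101*, 0-000*, 0-001*, 0-011*, 0-101*, 00-00*, 00-01*, 000-1*, 0000-*, 001-0*, 0010-*, 01-01*, 01-11*, 010-0*, 010-1*, 0100-*, 0101-*, 011-1*, 1-100*, 1-101*, 1-110*, 10-01*, 101-0*, 1010-*, 11-00*, 11-10*, 110-0*, 111-0*, 1110-*
[col 2] --101, -0-01, -01-0, -010-, -10-0, 0--01, 0-0-1, 0-00-, 00-0-, 01--1, 010--, 1-1-0, 1-10-, 11--0
Prime implicants: --101, -0-01, -01-0, -010-, -10-0, 0--01, 0-0-1, 0-00-, 00-0-, 01--1, 010--, 1-1-0, 1-10-, 11--0
PI chart (minterm → PIs covering it):
  0 | 0-00-,00-0-
  4 | -01-0,-010-,00-0-
  5 | --101,-0-01,-010-,0--01,00-0-
  6 | -01-0  (sole → essential)
  8 | -10-0,0-00-,010--
  9 | 0--01,0-0-1,0-00-,01--1,010--
  10 | -10-0,010--
  11 | 0-0-1,01--1,010--
  13 | --101,0--01,01--1
  15 | 01--1  (sole → essential)
  17 | -0-01  (sole → essential)
  20 | -01-0,-010-,1-1-0,1-10-
  21 | --101,-0-01,-010-,1-10-
  22 | -01-0,1-1-0
  24 | -10-0,11--0
  28 | 1-1-0,1-10-,11--0
  30 | 1-1-0,11--0
Essential prime implicants: -0-01, -01-0, 01--1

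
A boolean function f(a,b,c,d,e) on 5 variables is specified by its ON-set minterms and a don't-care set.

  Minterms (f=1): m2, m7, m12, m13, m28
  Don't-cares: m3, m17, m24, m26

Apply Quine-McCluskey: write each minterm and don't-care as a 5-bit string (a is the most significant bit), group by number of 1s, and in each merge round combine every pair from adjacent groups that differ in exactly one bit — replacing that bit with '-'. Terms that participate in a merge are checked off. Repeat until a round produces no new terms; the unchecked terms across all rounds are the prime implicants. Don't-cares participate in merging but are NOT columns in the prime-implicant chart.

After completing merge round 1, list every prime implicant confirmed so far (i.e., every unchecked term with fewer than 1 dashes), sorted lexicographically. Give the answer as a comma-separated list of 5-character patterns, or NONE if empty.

Round 0: 00010✓ 00011✓ 00111✓ 01100✓ 01101✓ 10001 11000✓ 11010✓ 11100✓
Round 1: -1100 00-11 0001- 0110- 11-00 110-0
PIs = {-1100, 00-11, 0001-, 0110-, 10001, 11-00, 110-0}

10001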